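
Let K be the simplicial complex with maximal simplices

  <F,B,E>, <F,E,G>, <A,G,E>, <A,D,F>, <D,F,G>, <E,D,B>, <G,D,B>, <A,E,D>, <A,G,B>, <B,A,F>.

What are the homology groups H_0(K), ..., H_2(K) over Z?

Fix the vertex order A < B < D < E < F < G and write every simplex with vertices in increasing order. Then dim K = 2 and the simplices of K are:

  0-simplices (6): A, B, D, E, F, G
  1-simplices (15): AB, AD, AE, AF, AG, BD, BE, BF, BG, DE, DF, DG, EF, EG, FG
  2-simplices (10): ABF, ABG, ADE, ADF, AEG, BDE, BDG, BEF, DFG, EFG

giving chain groups C_0 ≅ Z^6, C_1 ≅ Z^15, C_2 ≅ Z^10.

The boundary map ∂_1: C_1 → C_0 sends each edge [p,q] (with p < q) to q − p.
This gives a 6×15 integer matrix of rank 5; reducing to Smith normal form yields diagonal entries (1,1,1,1,1).

Boundary ∂_2: C_2 → C_1 sends each 2-simplex [p,q,r] to [q,r] − [p,r] + [p,q]. For instance
  ∂BDE = DE − BE + BD,
  ∂ABG = BG − AG + AB.
The 15×10 boundary matrix has rank 10 and Smith normal form diag(1,1,1,1,1,1,1,1,1,2).

From H_k ≅ ker(∂_k) / im(∂_{k+1}) we obtain:

  H_0: rank C_0 − rank ∂_1 = 6 − 5 = 1, and the invariant factors of ∂_1 are all 1, so H_0 ≅ Z.
  H_1: rank ker ∂_1 − rank ∂_2 = (15 − 5) − 10 = 0, and ∂_2 has invariant factor 2 > 1, so H_1 ≅ Z/2.
  H_2: rank ker ∂_2 − rank ∂_3 = (10 − 10) − 0 = 0, and there is no ∂_3, so H_2 ≅ 0.

(K is a triangulation of the real projective plane RP^2.)

H_0 ≅ Z,  H_1 ≅ Z/2,  H_2 = 0.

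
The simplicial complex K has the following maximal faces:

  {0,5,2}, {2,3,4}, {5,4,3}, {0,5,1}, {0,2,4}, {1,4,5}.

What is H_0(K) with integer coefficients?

Take the total order 0 < 1 < 2 < 3 < 4 < 5 on the vertex set. Then K (dimension 2) consists of the simplices:

  0-simplices (6): [0], [1], [2], [3], [4], [5]
  1-simplices (12): [0,1], [0,2], [0,4], [0,5], [1,4], [1,5], [2,3], [2,4], [2,5], [3,4], [3,5], [4,5]
  2-simplices (6): [0,1,5], [0,2,4], [0,2,5], [1,4,5], [2,3,4], [3,4,5]

so the chain groups are C_0 ≅ Z^6, C_1 ≅ Z^12, C_2 ≅ Z^6.

The boundary map ∂_1: C_1 → C_0 is given by ∂[p,q] = [q] − [p]. For instance
  ∂[0,1] = [1] − [0].
The 6×12 boundary matrix has rank 5 and Smith normal form diag(1,1,1,1,1).

The boundary map ∂_2: C_2 → C_1 sends each 2-simplex [p,q,r] to [q,r] − [p,r] + [p,q]. For instance
  ∂[3,4,5] = [4,5] − [3,5] + [3,4],
  ∂[2,3,4] = [3,4] − [2,4] + [2,3].
The resulting 12×6 matrix has rank 6, and its Smith normal form has invariant factors (1,1,1,1,1,1).

From H_k ≅ ker(∂_k) / im(∂_{k+1}) we obtain:

  H_0: rank C_0 − rank ∂_1 = 6 − 5 = 1, and the invariant factors of ∂_1 are all 1, so H_0 = Z.

H_0 ≅ Z.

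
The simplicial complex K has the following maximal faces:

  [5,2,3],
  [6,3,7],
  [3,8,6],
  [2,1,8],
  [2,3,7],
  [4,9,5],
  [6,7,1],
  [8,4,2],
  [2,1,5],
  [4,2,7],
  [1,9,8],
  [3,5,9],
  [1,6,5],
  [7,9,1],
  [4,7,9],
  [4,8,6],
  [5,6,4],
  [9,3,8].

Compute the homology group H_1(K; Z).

Order the vertices as 1 < 2 < 3 < 4 < 5 < 6 < 7 < 8 < 9. Listing each simplex with vertices in this order, K has dimension 2 with simplices:

  0-simplices (9): [1], [2], [3], [4], [5], [6], [7], [8], [9]
  1-simplices (27): (27 of them)
  2-simplices (18): [1,2,5], [1,2,8], [1,5,6], [1,6,7], [1,7,9], [1,8,9], [2,3,5], [2,3,7], [2,4,7], [2,4,8], [3,5,9], [3,6,7], [3,6,8], [3,8,9], [4,5,6], [4,5,9], [4,6,8], [4,7,9]

giving chain groups C_0 ≅ Z^9, C_1 ≅ Z^27, C_2 ≅ Z^18.

∂_1: C_1 → C_0 sends each edge [p,q] (with p < q) to q − p. For instance
  ∂[6,8] = [8] − [6].
The resulting 9×27 matrix has rank 8, and its Smith normal form has invariant factors (1,1,1,1,1,1,1,1).

∂_2: C_2 → C_1 maps a triangle to the signed sum of its edges. For instance
  ∂[4,6,8] = [6,8] − [4,8] + [4,6],
  ∂[3,6,8] = [6,8] − [3,8] + [3,6].
The 27×18 boundary matrix has rank 17 and Smith normal form diag(1,1,1,1,1,1,1,1,1,1,1,1,1,1,1,1,1).

From H_k ≅ ker(∂_k) / im(∂_{k+1}) we obtain:

  H_1: rank ker ∂_1 − rank ∂_2 = (27 − 8) − 17 = 2, and the invariant factors of ∂_2 are all 1, so H_1 ≅ Z^2.

H_1 = Z^2.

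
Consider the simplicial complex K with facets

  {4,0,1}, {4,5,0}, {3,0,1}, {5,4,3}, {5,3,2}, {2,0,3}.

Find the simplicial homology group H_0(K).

H_0 ≅ Z.

We work with the vertex ordering 0 < 1 < 2 < 3 < 4 < 5. The simplices of K, each written with vertices in increasing order, are:

  0-simplices (6): [0], [1], [2], [3], [4], [5]
  1-simplices (12): [0,1], [0,2], [0,3], [0,4], [0,5], [1,3], [1,4], [2,3], [2,5], [3,4], [3,5], [4,5]
  2-simplices (6): [0,1,3], [0,1,4], [0,2,3], [0,4,5], [2,3,5], [3,4,5]

giving chain groups C_0 ≅ Z^6, C_1 ≅ Z^12, C_2 ≅ Z^6.

Boundary ∂_1: C_1 → C_0 sends each edge [p,q] (with p < q) to q − p. For instance
  ∂[0,4] = [4] − [0].
The 6×12 boundary matrix has rank 5 and Smith normal form diag(1,1,1,1,1).

∂_2: C_2 → C_1 acts by ∂[p,q,r] = [q,r] − [p,r] + [p,q]. For instance
  ∂[3,4,5] = [4,5] − [3,5] + [3,4],
  ∂[0,2,3] = [2,3] − [0,3] + [0,2].
The resulting 12×6 matrix has rank 6, and its Smith normal form has invariant factors (1,1,1,1,1,1).

Reading off H_k = ker ∂_k / im ∂_{k+1}:

  H_0: rank C_0 − rank ∂_1 = 6 − 5 = 1, and the invariant factors of ∂_1 are all 1, so H_0 ≅ Z.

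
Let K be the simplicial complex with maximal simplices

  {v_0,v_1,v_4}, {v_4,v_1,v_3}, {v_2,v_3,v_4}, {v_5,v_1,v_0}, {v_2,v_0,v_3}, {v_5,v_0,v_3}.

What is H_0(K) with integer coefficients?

We work with the vertex ordering v_0 < v_1 < v_2 < v_3 < v_4 < v_5. The simplices of K, each written with vertices in increasing order, are:

  0-simplices (6): [v_0], [v_1], [v_2], [v_3], [v_4], [v_5]
  1-simplices (12): [v_0,v_1], [v_0,v_2], [v_0,v_3], [v_0,v_4], [v_0,v_5], [v_1,v_3], [v_1,v_4], [v_1,v_5], [v_2,v_3], [v_2,v_4], [v_3,v_4], [v_3,v_5]
  2-simplices (6): [v_0,v_1,v_4], [v_0,v_1,v_5], [v_0,v_2,v_3], [v_0,v_3,v_5], [v_1,v_3,v_4], [v_2,v_3,v_4]

so the chain groups are C_0 ≅ Z^6, C_1 ≅ Z^12, C_2 ≅ Z^6.

Boundary ∂_1: C_1 → C_0 maps an edge to its endpoints' difference, ∂[p,q] = q − p.
As a 6×12 matrix over Z this has rank 5, with invariant factors (1,1,1,1,1).

∂_2: C_2 → C_1 acts by ∂[p,q,r] = [q,r] − [p,r] + [p,q]. For instance
  ∂[v_1,v_3,v_4] = [v_3,v_4] − [v_1,v_4] + [v_1,v_3],
  ∂[v_0,v_1,v_5] = [v_1,v_5] − [v_0,v_5] + [v_0,v_1].
This gives a 12×6 integer matrix of rank 6; reducing to Smith normal form yields diagonal entries (1,1,1,1,1,1).

Now H_k = ker ∂_k / im ∂_{k+1}, so:

  H_0: rank C_0 − rank ∂_1 = 6 − 5 = 1, and the invariant factors of ∂_1 are all 1, so H_0 ≅ Z.

(K is a triangulation of the cylinder S^1 x I.)

H_0 ≅ Z.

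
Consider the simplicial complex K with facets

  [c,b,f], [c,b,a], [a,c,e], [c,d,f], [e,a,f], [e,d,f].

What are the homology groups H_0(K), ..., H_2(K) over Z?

H_0 ≅ Z,  H_1 ≅ Z,  H_2 = 0.

We work with the vertex ordering a < b < c < d < e < f. The simplices of K, each written with vertices in increasing order, are:

  0-simplices (6): a, b, c, d, e, f
  1-simplices (12): ab, ac, ae, af, bc, bf, cd, ce, cf, de, df, ef
  2-simplices (6): abc, ace, aef, bcf, cdf, def

so the chain groups are C_0 ≅ Z^6, C_1 ≅ Z^12, C_2 ≅ Z^6.

∂_1: C_1 → C_0 is given by ∂[p,q] = [q] − [p]. For instance
  ∂bc = c − b.
This gives a 6×12 integer matrix of rank 5; reducing to Smith normal form yields diagonal entries (1,1,1,1,1).

The boundary map ∂_2: C_2 → C_1 maps a triangle to the signed sum of its edges. For instance
  ∂abc = bc − ac + ab,
  ∂def = ef − df + de.
As a 12×6 matrix over Z this has rank 6, with invariant factors (1,1,1,1,1,1).

From H_k ≅ ker(∂_k) / im(∂_{k+1}) we obtain:

  H_0: rank C_0 − rank ∂_1 = 6 − 5 = 1, and the invariant factors of ∂_1 are all 1, so H_0 = Z.
  H_1: rank ker ∂_1 − rank ∂_2 = (12 − 5) − 6 = 1, and the invariant factors of ∂_2 are all 1, so H_1 = Z.
  H_2: rank ker ∂_2 − rank ∂_3 = (6 − 6) − 0 = 0, and there is no ∂_3, so H_2 = 0.

As a check, the Euler characteristic is 6 − 12 + 6 = 0, which agrees with 1 − 1 + 0 = 0.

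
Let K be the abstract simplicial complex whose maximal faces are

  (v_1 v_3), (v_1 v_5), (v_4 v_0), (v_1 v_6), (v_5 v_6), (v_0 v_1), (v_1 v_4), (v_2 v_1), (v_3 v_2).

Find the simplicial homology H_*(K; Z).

H_0 ≅ Z,  H_1 ≅ Z^3.

Take the total order v_0 < v_1 < v_2 < v_3 < v_4 < v_5 < v_6 on the vertex set. Then K (dimension 1) consists of the simplices:

  0-simplices (7): [v_0], [v_1], [v_2], [v_3], [v_4], [v_5], [v_6]
  1-simplices (9): [v_0,v_1], [v_0,v_4], [v_1,v_2], [v_1,v_3], [v_1,v_4], [v_1,v_5], [v_1,v_6], [v_2,v_3], [v_5,v_6]

giving chain groups C_0 ≅ Z^7, C_1 ≅ Z^9.

Boundary ∂_1: C_1 → C_0 sends each edge [p,q] (with p < q) to q − p.
The 7×9 boundary matrix has rank 6 and Smith normal form diag(1,1,1,1,1,1).

Now H_k = ker ∂_k / im ∂_{k+1}, so:

  H_0: rank C_0 − rank ∂_1 = 7 − 6 = 1, and the invariant factors of ∂_1 are all 1, so H_0 = Z.
  H_1: rank ker ∂_1 − rank ∂_2 = (9 − 6) − 0 = 3, and there is no ∂_2, so H_1 = Z^3.

(K is a triangulation of a wedge of 3 circles.)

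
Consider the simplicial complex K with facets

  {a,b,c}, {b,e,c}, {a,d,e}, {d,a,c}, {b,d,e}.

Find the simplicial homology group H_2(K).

H_2 = 0.

Fix the vertex order a < b < c < d < e and write every simplex with vertices in increasing order. Then dim K = 2 and the simplices of K are:

  0-simplices (5): a, b, c, d, e
  1-simplices (10): ab, ac, ad, ae, bc, bd, be, cd, ce, de
  2-simplices (5): abc, acd, ade, bce, bde

Hence C_0 ≅ Z^5, C_1 ≅ Z^10, C_2 ≅ Z^5.

The boundary map ∂_1: C_1 → C_0 maps an edge to its endpoints' difference, ∂[p,q] = q − p.
As a 5×10 matrix over Z this has rank 4, with invariant factors (1,1,1,1).

Boundary ∂_2: C_2 → C_1 maps a triangle to the signed sum of its edges. For instance
  ∂abc = bc − ac + ab,
  ∂bde = de − be + bd.
This gives a 10×5 integer matrix of rank 5; reducing to Smith normal form yields diagonal entries (1,1,1,1,1).

From H_k ≅ ker(∂_k) / im(∂_{k+1}) we obtain:

  H_2: rank ker ∂_2 − rank ∂_3 = (5 − 5) − 0 = 0, and there is no ∂_3, so H_2 ≅ 0.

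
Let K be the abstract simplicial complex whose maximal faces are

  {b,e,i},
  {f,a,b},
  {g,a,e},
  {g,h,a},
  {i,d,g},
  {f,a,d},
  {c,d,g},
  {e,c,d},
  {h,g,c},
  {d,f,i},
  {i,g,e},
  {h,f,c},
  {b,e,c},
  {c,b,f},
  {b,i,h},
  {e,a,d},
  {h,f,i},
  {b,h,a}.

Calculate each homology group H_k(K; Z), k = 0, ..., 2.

H_0 ≅ Z,  H_1 ≅ Z ⊕ Z/2,  H_2 = 0.

We work with the vertex ordering a < b < c < d < e < f < g < h < i. The simplices of K, each written with vertices in increasing order, are:

  0-simplices (9): a, b, c, d, e, f, g, h, i
  1-simplices (27): ab, ad, ae, af, ag, ah, bc, be, bf, bh, bi, cd, ce, cf, cg, ch, de, df, dg, di, eg, ei, fh, fi, gh, gi, hi
  2-simplices (18): abf, abh, ade, adf, aeg, agh, bce, bcf, bei, bhi, cde, cdg, cfh, cgh, dfi, dgi, egi, fhi

giving chain groups C_0 ≅ Z^9, C_1 ≅ Z^27, C_2 ≅ Z^18.

Boundary ∂_1: C_1 → C_0 maps an edge to its endpoints' difference, ∂[p,q] = q − p. For instance
  ∂di = i − d.
The 9×27 boundary matrix has rank 8 and Smith normal form diag(1,1,1,1,1,1,1,1).

The boundary map ∂_2: C_2 → C_1 acts by ∂[p,q,r] = [q,r] − [p,r] + [p,q]. For instance
  ∂dgi = gi − di + dg,
  ∂aeg = eg − ag + ae.
As a 27×18 matrix over Z this has rank 18, with invariant factors (1,1,1,1,1,1,1,1,1,1,1,1,1,1,1,1,1,2).

Computing H_k = (kernel of ∂_k) / (image of ∂_{k+1}):

  H_0: rank C_0 − rank ∂_1 = 9 − 8 = 1, and the invariant factors of ∂_1 are all 1, so H_0 = Z.
  H_1: rank ker ∂_1 − rank ∂_2 = (27 − 8) − 18 = 1, and ∂_2 has invariant factor 2 > 1, so H_1 = Z ⊕ Z/2.
  H_2: rank ker ∂_2 − rank ∂_3 = (18 − 18) − 0 = 0, and there is no ∂_3, so H_2 = 0.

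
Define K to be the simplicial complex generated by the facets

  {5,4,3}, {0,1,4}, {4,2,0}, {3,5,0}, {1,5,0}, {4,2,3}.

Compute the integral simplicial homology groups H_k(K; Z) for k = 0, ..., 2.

Take the total order 0 < 1 < 2 < 3 < 4 < 5 on the vertex set. Then K (dimension 2) consists of the simplices:

  0-simplices (6): [0], [1], [2], [3], [4], [5]
  1-simplices (12): [0,1], [0,2], [0,3], [0,4], [0,5], [1,4], [1,5], [2,3], [2,4], [3,4], [3,5], [4,5]
  2-simplices (6): [0,1,4], [0,1,5], [0,2,4], [0,3,5], [2,3,4], [3,4,5]

Hence C_0 ≅ Z^6, C_1 ≅ Z^12, C_2 ≅ Z^6.

∂_1: C_1 → C_0 maps an edge to its endpoints' difference, ∂[p,q] = q − p. For instance
  ∂[3,4] = [4] − [3].
The resulting 6×12 matrix has rank 5, and its Smith normal form has invariant factors (1,1,1,1,1).

Boundary ∂_2: C_2 → C_1 sends each 2-simplex [p,q,r] to [q,r] − [p,r] + [p,q]. For instance
  ∂[2,3,4] = [3,4] − [2,4] + [2,3],
  ∂[0,3,5] = [3,5] − [0,5] + [0,3].
This gives a 12×6 integer matrix of rank 6; reducing to Smith normal form yields diagonal entries (1,1,1,1,1,1).

From H_k ≅ ker(∂_k) / im(∂_{k+1}) we obtain:

  H_0: rank C_0 − rank ∂_1 = 6 − 5 = 1, and the invariant factors of ∂_1 are all 1, so H_0 = Z.
  H_1: rank ker ∂_1 − rank ∂_2 = (12 − 5) − 6 = 1, and the invariant factors of ∂_2 are all 1, so H_1 = Z.
  H_2: rank ker ∂_2 − rank ∂_3 = (6 − 6) − 0 = 0, and there is no ∂_3, so H_2 = 0.

As a check, the Euler characteristic is 6 − 12 + 6 = 0, which agrees with 1 − 1 + 0 = 0.

H_0 = Z,  H_1 = Z,  H_2 = 0.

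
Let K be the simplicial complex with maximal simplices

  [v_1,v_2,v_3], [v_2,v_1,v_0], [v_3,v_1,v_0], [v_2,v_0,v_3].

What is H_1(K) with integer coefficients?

H_1 = 0.

Take the total order v_0 < v_1 < v_2 < v_3 on the vertex set. Then K (dimension 2) consists of the simplices:

  0-simplices (4): [v_0], [v_1], [v_2], [v_3]
  1-simplices (6): [v_0,v_1], [v_0,v_2], [v_0,v_3], [v_1,v_2], [v_1,v_3], [v_2,v_3]
  2-simplices (4): [v_0,v_1,v_2], [v_0,v_1,v_3], [v_0,v_2,v_3], [v_1,v_2,v_3]

Hence C_0 ≅ Z^4, C_1 ≅ Z^6, C_2 ≅ Z^4.

Boundary ∂_1: C_1 → C_0 maps an edge to its endpoints' difference, ∂[p,q] = q − p. For instance
  ∂[v_2,v_3] = [v_3] − [v_2].
As a 4×6 matrix over Z this has rank 3, with invariant factors (1,1,1).

∂_2: C_2 → C_1 maps a triangle to the signed sum of its edges. For instance
  ∂[v_1,v_2,v_3] = [v_2,v_3] − [v_1,v_3] + [v_1,v_2],
  ∂[v_0,v_2,v_3] = [v_2,v_3] − [v_0,v_3] + [v_0,v_2].
The resulting 6×4 matrix has rank 3, and its Smith normal form has invariant factors (1,1,1).

Now H_k = ker ∂_k / im ∂_{k+1}, so:

  H_1: rank ker ∂_1 − rank ∂_2 = (6 − 3) − 3 = 0, and the invariant factors of ∂_2 are all 1, so H_1 = 0.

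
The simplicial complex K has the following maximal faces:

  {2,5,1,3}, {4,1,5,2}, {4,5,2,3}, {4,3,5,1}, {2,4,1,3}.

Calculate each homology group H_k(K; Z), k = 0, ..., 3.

Order the vertices as 1 < 2 < 3 < 4 < 5. Listing each simplex with vertices in this order, K has dimension 3 with simplices:

  0-simplices (5): [1], [2], [3], [4], [5]
  1-simplices (10): [1,2], [1,3], [1,4], [1,5], [2,3], [2,4], [2,5], [3,4], [3,5], [4,5]
  2-simplices (10): [1,2,3], [1,2,4], [1,2,5], [1,3,4], [1,3,5], [1,4,5], [2,3,4], [2,3,5], [2,4,5], [3,4,5]
  3-simplices (5): [1,2,3,4], [1,2,3,5], [1,2,4,5], [1,3,4,5], [2,3,4,5]

Hence C_0 ≅ Z^5, C_1 ≅ Z^10, C_2 ≅ Z^10, C_3 ≅ Z^5.

Boundary ∂_1: C_1 → C_0 sends each edge [p,q] (with p < q) to q − p. For instance
  ∂[1,4] = [4] − [1].
The resulting 5×10 matrix has rank 4, and its Smith normal form has invariant factors (1,1,1,1).

The boundary map ∂_2: C_2 → C_1 acts by ∂[p,q,r] = [q,r] − [p,r] + [p,q]. For instance
  ∂[1,2,4] = [2,4] − [1,4] + [1,2],
  ∂[1,2,5] = [2,5] − [1,5] + [1,2].
This gives a 10×10 integer matrix of rank 6; reducing to Smith normal form yields diagonal entries (1,1,1,1,1,1).

∂_3: C_3 → C_2 sends each 3-simplex σ to the alternating sum Σ_i (−1)^i (σ with its i-th vertex removed). For instance
  ∂[2,3,4,5] = [3,4,5] − [2,4,5] + [2,3,5] − [2,3,4],
  ∂[1,2,4,5] = [2,4,5] − [1,4,5] + [1,2,5] − [1,2,4].
The resulting 10×5 matrix has rank 4, and its Smith normal form has invariant factors (1,1,1,1).

From H_k ≅ ker(∂_k) / im(∂_{k+1}) we obtain:

  H_0: rank C_0 − rank ∂_1 = 5 − 4 = 1, and the invariant factors of ∂_1 are all 1, so H_0 ≅ Z.
  H_1: rank ker ∂_1 − rank ∂_2 = (10 − 4) − 6 = 0, and the invariant factors of ∂_2 are all 1, so H_1 ≅ 0.
  H_2: rank ker ∂_2 − rank ∂_3 = (10 − 6) − 4 = 0, and the invariant factors of ∂_3 are all 1, so H_2 ≅ 0.
  H_3: rank ker ∂_3 − rank ∂_4 = (5 − 4) − 0 = 1, and there is no ∂_4, so H_3 ≅ Z.

H_0 = Z,  H_1 = 0,  H_2 = 0,  H_3 = Z.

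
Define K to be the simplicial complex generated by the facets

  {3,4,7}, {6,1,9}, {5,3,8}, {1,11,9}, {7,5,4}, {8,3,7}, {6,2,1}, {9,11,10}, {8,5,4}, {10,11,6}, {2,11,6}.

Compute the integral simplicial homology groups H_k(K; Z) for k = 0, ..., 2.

H_0 = Z^2,  H_1 = Z^2,  H_2 = 0.

Fix the vertex order 1 < 2 < 3 < 4 < 5 < 6 < 7 < 8 < 9 < 10 < 11 and write every simplex with vertices in increasing order. Then dim K = 2 and the simplices of K are:

  0-simplices (11): [1], [2], [3], [4], [5], [6], [7], [8], [9], [10], [11]
  1-simplices (22): [1,2], [1,6], [1,9], [1,11], [2,6], [2,11], [3,4], [3,5], [3,7], [3,8], [4,5], [4,7], [4,8], [5,7], [5,8], [6,9], [6,10], [6,11], [7,8], [9,10], [9,11], [10,11]
  2-simplices (11): [1,2,6], [1,6,9], [1,9,11], [2,6,11], [3,4,7], [3,5,8], [3,7,8], [4,5,7], [4,5,8], [6,10,11], [9,10,11]

Hence C_0 ≅ Z^11, C_1 ≅ Z^22, C_2 ≅ Z^11.

The boundary map ∂_1: C_1 → C_0 is given by ∂[p,q] = [q] − [p]. For instance
  ∂[6,10] = [10] − [6].
This gives a 11×22 integer matrix of rank 9; reducing to Smith normal form yields diagonal entries (1,1,1,1,1,1,1,1,1).

The boundary map ∂_2: C_2 → C_1 sends each 2-simplex [p,q,r] to [q,r] − [p,r] + [p,q]. For instance
  ∂[9,10,11] = [10,11] − [9,11] + [9,10],
  ∂[4,5,8] = [5,8] − [4,8] + [4,5].
The resulting 22×11 matrix has rank 11, and its Smith normal form has invariant factors (1,1,1,1,1,1,1,1,1,1,1).

From H_k ≅ ker(∂_k) / im(∂_{k+1}) we obtain:

  H_0: rank C_0 − rank ∂_1 = 11 − 9 = 2, and the invariant factors of ∂_1 are all 1, so H_0 = Z^2.
  H_1: rank ker ∂_1 − rank ∂_2 = (22 − 9) − 11 = 2, and the invariant factors of ∂_2 are all 1, so H_1 = Z^2.
  H_2: rank ker ∂_2 − rank ∂_3 = (11 − 11) − 0 = 0, and there is no ∂_3, so H_2 = 0.

(K is a triangulation of the disjoint union of the cylinder S^1 x I and the Möbius band.)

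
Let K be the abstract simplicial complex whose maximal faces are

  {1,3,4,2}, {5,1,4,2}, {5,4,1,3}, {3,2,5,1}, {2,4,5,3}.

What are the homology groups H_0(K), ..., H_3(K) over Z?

H_0 = Z,  H_1 = 0,  H_2 = 0,  H_3 = Z.

Take the total order 1 < 2 < 3 < 4 < 5 on the vertex set. Then K (dimension 3) consists of the simplices:

  0-simplices (5): [1], [2], [3], [4], [5]
  1-simplices (10): [1,2], [1,3], [1,4], [1,5], [2,3], [2,4], [2,5], [3,4], [3,5], [4,5]
  2-simplices (10): [1,2,3], [1,2,4], [1,2,5], [1,3,4], [1,3,5], [1,4,5], [2,3,4], [2,3,5], [2,4,5], [3,4,5]
  3-simplices (5): [1,2,3,4], [1,2,3,5], [1,2,4,5], [1,3,4,5], [2,3,4,5]

so the chain groups are C_0 ≅ Z^5, C_1 ≅ Z^10, C_2 ≅ Z^10, C_3 ≅ Z^5.

∂_1: C_1 → C_0 sends each edge [p,q] (with p < q) to q − p.
The resulting 5×10 matrix has rank 4, and its Smith normal form has invariant factors (1,1,1,1).

∂_2: C_2 → C_1 acts by ∂[p,q,r] = [q,r] − [p,r] + [p,q]. For instance
  ∂[1,3,4] = [3,4] − [1,4] + [1,3],
  ∂[2,4,5] = [4,5] − [2,5] + [2,4].
The 10×10 boundary matrix has rank 6 and Smith normal form diag(1,1,1,1,1,1).

The boundary map ∂_3: C_3 → C_2 sends each 3-simplex σ to the alternating sum Σ_i (−1)^i (σ with its i-th vertex removed). For instance
  ∂[1,2,3,5] = [2,3,5] − [1,3,5] + [1,2,5] − [1,2,3],
  ∂[2,3,4,5] = [3,4,5] − [2,4,5] + [2,3,5] − [2,3,4].
The resulting 10×5 matrix has rank 4, and its Smith normal form has invariant factors (1,1,1,1).

Computing H_k = (kernel of ∂_k) / (image of ∂_{k+1}):

  H_0: rank C_0 − rank ∂_1 = 5 − 4 = 1, and the invariant factors of ∂_1 are all 1, so H_0 = Z.
  H_1: rank ker ∂_1 − rank ∂_2 = (10 − 4) − 6 = 0, and the invariant factors of ∂_2 are all 1, so H_1 = 0.
  H_2: rank ker ∂_2 − rank ∂_3 = (10 − 6) − 4 = 0, and the invariant factors of ∂_3 are all 1, so H_2 = 0.
  H_3: rank ker ∂_3 − rank ∂_4 = (5 − 4) − 0 = 1, and there is no ∂_4, so H_3 = Z.

As a check, the Euler characteristic is 5 − 10 + 10 − 5 = 0, which agrees with 1 − 0 + 0 − 1 = 0.
(K is a triangulation of the 3-sphere S^3.)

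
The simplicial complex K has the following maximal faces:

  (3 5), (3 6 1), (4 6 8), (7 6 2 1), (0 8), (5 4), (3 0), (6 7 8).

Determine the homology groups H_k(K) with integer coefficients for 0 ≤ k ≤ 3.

Order the vertices as 0 < 1 < 2 < 3 < 4 < 5 < 6 < 7 < 8. Listing each simplex with vertices in this order, K has dimension 3 with simplices:

  0-simplices (9): [0], [1], [2], [3], [4], [5], [6], [7], [8]
  1-simplices (16): [0,3], [0,8], [1,2], [1,3], [1,6], [1,7], [2,6], [2,7], [3,5], [3,6], [4,5], [4,6], [4,8], [6,7], [6,8], [7,8]
  2-simplices (7): [1,2,6], [1,2,7], [1,3,6], [1,6,7], [2,6,7], [4,6,8], [6,7,8]
  3-simplices (1): [1,2,6,7]

giving chain groups C_0 ≅ Z^9, C_1 ≅ Z^16, C_2 ≅ Z^7, C_3 ≅ Z^1.

Boundary ∂_1: C_1 → C_0 is given by ∂[p,q] = [q] − [p].
As a 9×16 matrix over Z this has rank 8, with invariant factors (1,1,1,1,1,1,1,1).

The boundary map ∂_2: C_2 → C_1 acts by ∂[p,q,r] = [q,r] − [p,r] + [p,q]. For instance
  ∂[2,6,7] = [6,7] − [2,7] + [2,6],
  ∂[4,6,8] = [6,8] − [4,8] + [4,6].
As a 16×7 matrix over Z this has rank 6, with invariant factors (1,1,1,1,1,1).

The boundary map ∂_3: C_3 → C_2 sends each 3-simplex σ to the alternating sum Σ_i (−1)^i (σ with its i-th vertex removed). For instance
  ∂[1,2,6,7] = [2,6,7] − [1,6,7] + [1,2,7] − [1,2,6].
The 7×1 boundary matrix has rank 1 and Smith normal form diag(1).

Computing H_k = (kernel of ∂_k) / (image of ∂_{k+1}):

  H_0: rank C_0 − rank ∂_1 = 9 − 8 = 1, and the invariant factors of ∂_1 are all 1, so H_0 = Z.
  H_1: rank ker ∂_1 − rank ∂_2 = (16 − 8) − 6 = 2, and the invariant factors of ∂_2 are all 1, so H_1 = Z^2.
  H_2: rank ker ∂_2 − rank ∂_3 = (7 − 6) − 1 = 0, and the invariant factors of ∂_3 are all 1, so H_2 = 0.
  H_3: rank ker ∂_3 − rank ∂_4 = (1 − 1) − 0 = 0, and there is no ∂_4, so H_3 = 0.

H_0 ≅ Z,  H_1 ≅ Z^2,  H_2 = 0,  H_3 = 0.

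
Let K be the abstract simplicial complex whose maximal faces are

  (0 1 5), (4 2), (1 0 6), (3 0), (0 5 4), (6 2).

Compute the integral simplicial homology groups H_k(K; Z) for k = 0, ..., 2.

K has 7 vertices, 10 edges, 3 triangles.
rank ∂_0 = 0, rank ∂_1 = 6 ⇒ b_0 = 7 − 0 − 6 = 1; all invariant factors of ∂_1 are 1 so no torsion. So H_0 ≅ Z.
rank ∂_1 = 6, rank ∂_2 = 3 ⇒ b_1 = 10 − 6 − 3 = 1; all invariant factors of ∂_2 are 1 so no torsion. So H_1 ≅ Z.
rank ∂_2 = 3, rank ∂_3 = 0 ⇒ b_2 = 3 − 3 − 0 = 0. So H_2 ≅ 0.

H_0 ≅ Z,  H_1 ≅ Z,  H_2 = 0.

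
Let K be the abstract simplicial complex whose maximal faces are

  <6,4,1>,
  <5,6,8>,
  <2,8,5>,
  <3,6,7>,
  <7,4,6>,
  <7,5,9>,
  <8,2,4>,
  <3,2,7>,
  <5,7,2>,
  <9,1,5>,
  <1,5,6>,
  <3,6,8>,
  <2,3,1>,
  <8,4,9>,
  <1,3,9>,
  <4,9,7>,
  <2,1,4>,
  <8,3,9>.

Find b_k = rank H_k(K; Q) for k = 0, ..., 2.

b_0 = 1, b_1 = 2, b_2 = 1.

Fix the vertex order 1 < 2 < 3 < 4 < 5 < 6 < 7 < 8 < 9 and write every simplex with vertices in increasing order. Then dim K = 2 and the simplices of K are:

  0-simplices (9): [1], [2], [3], [4], [5], [6], [7], [8], [9]
  1-simplices (27): (27 of them)
  2-simplices (18): [1,2,3], [1,2,4], [1,3,9], [1,4,6], [1,5,6], [1,5,9], [2,3,7], [2,4,8], [2,5,7], [2,5,8], [3,6,7], [3,6,8], [3,8,9], [4,6,7], [4,7,9], [4,8,9], [5,6,8], [5,7,9]

giving chain groups C_0 ≅ Z^9, C_1 ≅ Z^27, C_2 ≅ Z^18.

The boundary map ∂_1: C_1 → C_0 maps an edge to its endpoints' difference, ∂[p,q] = q − p.
As a 9×27 matrix over Z this has rank 8, with invariant factors (1,1,1,1,1,1,1,1).

∂_2: C_2 → C_1 maps a triangle to the signed sum of its edges. For instance
  ∂[5,7,9] = [7,9] − [5,9] + [5,7],
  ∂[2,4,8] = [4,8] − [2,8] + [2,4].
The resulting 27×18 matrix has rank 17, and its Smith normal form has invariant factors (1,1,1,1,1,1,1,1,1,1,1,1,1,1,1,1,1).

From H_k ≅ ker(∂_k) / im(∂_{k+1}) we obtain:

  H_0: rank C_0 − rank ∂_1 = 9 − 8 = 1, and the invariant factors of ∂_1 are all 1, so H_0 ≅ Z.
  H_1: rank ker ∂_1 − rank ∂_2 = (27 − 8) − 17 = 2, and the invariant factors of ∂_2 are all 1, so H_1 ≅ Z^2.
  H_2: rank ker ∂_2 − rank ∂_3 = (18 − 17) − 0 = 1, and there is no ∂_3, so H_2 ≅ Z.

Hence the Betti numbers are b_0 = 1, b_1 = 2, b_2 = 1.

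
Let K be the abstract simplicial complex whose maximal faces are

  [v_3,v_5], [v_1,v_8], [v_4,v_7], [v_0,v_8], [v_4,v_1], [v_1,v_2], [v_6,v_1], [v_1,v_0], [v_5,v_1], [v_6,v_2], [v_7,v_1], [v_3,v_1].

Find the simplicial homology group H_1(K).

Take the total order v_0 < v_1 < v_2 < v_3 < v_4 < v_5 < v_6 < v_7 < v_8 on the vertex set. Then K (dimension 1) consists of the simplices:

  0-simplices (9): [v_0], [v_1], [v_2], [v_3], [v_4], [v_5], [v_6], [v_7], [v_8]
  1-simplices (12): [v_0,v_1], [v_0,v_8], [v_1,v_2], [v_1,v_3], [v_1,v_4], [v_1,v_5], [v_1,v_6], [v_1,v_7], [v_1,v_8], [v_2,v_6], [v_3,v_5], [v_4,v_7]

Hence C_0 ≅ Z^9, C_1 ≅ Z^12.

The boundary map ∂_1: C_1 → C_0 sends each edge [p,q] (with p < q) to q − p. For instance
  ∂[v_1,v_5] = [v_5] − [v_1].
The resulting 9×12 matrix has rank 8, and its Smith normal form has invariant factors (1,1,1,1,1,1,1,1).

From H_k ≅ ker(∂_k) / im(∂_{k+1}) we obtain:

  H_1: rank ker ∂_1 − rank ∂_2 = (12 − 8) − 0 = 4, and there is no ∂_2, so H_1 ≅ Z^4.

H_1 = Z^4.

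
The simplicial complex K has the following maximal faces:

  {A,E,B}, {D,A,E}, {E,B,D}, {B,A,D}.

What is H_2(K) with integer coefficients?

H_2 = Z.

K has 4 vertices, 6 edges, 4 triangles.
rank ∂_2 = 3, rank ∂_3 = 0 ⇒ b_2 = 4 − 3 − 0 = 1. So H_2 ≅ Z.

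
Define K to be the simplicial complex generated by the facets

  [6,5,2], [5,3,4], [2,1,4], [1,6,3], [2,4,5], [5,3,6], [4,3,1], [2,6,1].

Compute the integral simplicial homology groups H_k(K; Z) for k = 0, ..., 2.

K has 6 vertices, 12 edges, 8 triangles.
rank ∂_0 = 0, rank ∂_1 = 5 ⇒ b_0 = 6 − 0 − 5 = 1; all invariant factors of ∂_1 are 1 so no torsion. So H_0 ≅ Z.
rank ∂_1 = 5, rank ∂_2 = 7 ⇒ b_1 = 12 − 5 − 7 = 0; all invariant factors of ∂_2 are 1 so no torsion. So H_1 ≅ 0.
rank ∂_2 = 7, rank ∂_3 = 0 ⇒ b_2 = 8 − 7 − 0 = 1. So H_2 ≅ Z.

H_0 ≅ Z,  H_1 = 0,  H_2 ≅ Z.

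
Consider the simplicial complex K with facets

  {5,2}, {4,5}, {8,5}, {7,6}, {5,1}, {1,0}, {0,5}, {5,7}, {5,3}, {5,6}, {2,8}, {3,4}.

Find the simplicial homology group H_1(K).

H_1 = Z^4.

Fix the vertex order 0 < 1 < 2 < 3 < 4 < 5 < 6 < 7 < 8 and write every simplex with vertices in increasing order. Then dim K = 1 and the simplices of K are:

  0-simplices (9): [0], [1], [2], [3], [4], [5], [6], [7], [8]
  1-simplices (12): [0,1], [0,5], [1,5], [2,5], [2,8], [3,4], [3,5], [4,5], [5,6], [5,7], [5,8], [6,7]

giving chain groups C_0 ≅ Z^9, C_1 ≅ Z^12.

∂_1: C_1 → C_0 sends each edge [p,q] (with p < q) to q − p.
The resulting 9×12 matrix has rank 8, and its Smith normal form has invariant factors (1,1,1,1,1,1,1,1).

Computing H_k = (kernel of ∂_k) / (image of ∂_{k+1}):

  H_1: rank ker ∂_1 − rank ∂_2 = (12 − 8) − 0 = 4, and there is no ∂_2, so H_1 = Z^4.

(K is a triangulation of a wedge of 4 circles.)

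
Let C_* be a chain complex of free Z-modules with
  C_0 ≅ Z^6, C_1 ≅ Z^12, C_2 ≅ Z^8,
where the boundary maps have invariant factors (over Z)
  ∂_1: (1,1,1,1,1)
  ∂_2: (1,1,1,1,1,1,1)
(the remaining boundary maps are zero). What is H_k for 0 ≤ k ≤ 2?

H_0 ≅ Z,  H_1 = 0,  H_2 ≅ Z.

H_0: b_0 = 6 − 0 − 5 = 1; torsion from ∂_1 factors > 1: none. So H_0 ≅ Z.
H_1: b_1 = 12 − 5 − 7 = 0; torsion from ∂_2 factors > 1: none. So H_1 ≅ 0.
H_2: b_2 = 8 − 7 − 0 = 1; torsion from ∂_3 factors > 1: none. So H_2 ≅ Z.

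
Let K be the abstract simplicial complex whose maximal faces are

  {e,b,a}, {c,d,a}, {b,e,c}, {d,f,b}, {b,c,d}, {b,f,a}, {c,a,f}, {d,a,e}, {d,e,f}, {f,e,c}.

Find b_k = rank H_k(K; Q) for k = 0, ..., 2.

b_0 = 1, b_1 = 0, b_2 = 0.

Take the total order a < b < c < d < e < f on the vertex set. Then K (dimension 2) consists of the simplices:

  0-simplices (6): a, b, c, d, e, f
  1-simplices (15): ab, ac, ad, ae, af, bc, bd, be, bf, cd, ce, cf, de, df, ef
  2-simplices (10): abe, abf, acd, acf, ade, bcd, bce, bdf, cef, def

giving chain groups C_0 ≅ Z^6, C_1 ≅ Z^15, C_2 ≅ Z^10.

Boundary ∂_1: C_1 → C_0 is given by ∂[p,q] = [q] − [p]. For instance
  ∂bf = f − b.
The resulting 6×15 matrix has rank 5, and its Smith normal form has invariant factors (1,1,1,1,1).

∂_2: C_2 → C_1 maps a triangle to the signed sum of its edges. For instance
  ∂ade = de − ae + ad,
  ∂bcd = cd − bd + bc.
The 15×10 boundary matrix has rank 10 and Smith normal form diag(1,1,1,1,1,1,1,1,1,2).

From H_k ≅ ker(∂_k) / im(∂_{k+1}) we obtain:

  H_0: rank C_0 − rank ∂_1 = 6 − 5 = 1, and the invariant factors of ∂_1 are all 1, so H_0 ≅ Z.
  H_1: rank ker ∂_1 − rank ∂_2 = (15 − 5) − 10 = 0, and ∂_2 has invariant factor 2 > 1, so H_1 ≅ Z/2.
  H_2: rank ker ∂_2 − rank ∂_3 = (10 − 10) − 0 = 0, and there is no ∂_3, so H_2 ≅ 0.

As a check, the Euler characteristic is 6 − 15 + 10 = 1, which agrees with 1 − 0 + 0 = 1.

Hence the Betti numbers are b_0 = 1, b_1 = 0, b_2 = 0.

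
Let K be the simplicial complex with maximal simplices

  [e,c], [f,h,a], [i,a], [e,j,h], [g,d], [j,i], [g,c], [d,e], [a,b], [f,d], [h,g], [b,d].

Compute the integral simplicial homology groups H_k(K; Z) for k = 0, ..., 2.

Take the total order a < b < c < d < e < f < g < h < i < j on the vertex set. Then K (dimension 2) consists of the simplices:

  0-simplices (10): a, b, c, d, e, f, g, h, i, j
  1-simplices (16): ab, af, ah, ai, bd, ce, cg, de, df, dg, eh, ej, fh, gh, hj, ij
  2-simplices (2): afh, ehj

giving chain groups C_0 ≅ Z^10, C_1 ≅ Z^16, C_2 ≅ Z^2.

∂_1: C_1 → C_0 maps an edge to its endpoints' difference, ∂[p,q] = q − p.
As a 10×16 matrix over Z this has rank 9, with invariant factors (1,1,1,1,1,1,1,1,1).

The boundary map ∂_2: C_2 → C_1 maps a triangle to the signed sum of its edges. For instance
  ∂afh = fh − ah + af,
  ∂ehj = hj − ej + eh.
As a 16×2 matrix over Z this has rank 2, with invariant factors (1,1).

From H_k ≅ ker(∂_k) / im(∂_{k+1}) we obtain:

  H_0: rank C_0 − rank ∂_1 = 10 − 9 = 1, and the invariant factors of ∂_1 are all 1, so H_0 ≅ Z.
  H_1: rank ker ∂_1 − rank ∂_2 = (16 − 9) − 2 = 5, and the invariant factors of ∂_2 are all 1, so H_1 ≅ Z^5.
  H_2: rank ker ∂_2 − rank ∂_3 = (2 − 2) − 0 = 0, and there is no ∂_3, so H_2 ≅ 0.

As a check, the Euler characteristic is 10 − 16 + 2 = -4, which agrees with 1 − 5 + 0 = -4.

H_0 = Z,  H_1 = Z^5,  H_2 = 0.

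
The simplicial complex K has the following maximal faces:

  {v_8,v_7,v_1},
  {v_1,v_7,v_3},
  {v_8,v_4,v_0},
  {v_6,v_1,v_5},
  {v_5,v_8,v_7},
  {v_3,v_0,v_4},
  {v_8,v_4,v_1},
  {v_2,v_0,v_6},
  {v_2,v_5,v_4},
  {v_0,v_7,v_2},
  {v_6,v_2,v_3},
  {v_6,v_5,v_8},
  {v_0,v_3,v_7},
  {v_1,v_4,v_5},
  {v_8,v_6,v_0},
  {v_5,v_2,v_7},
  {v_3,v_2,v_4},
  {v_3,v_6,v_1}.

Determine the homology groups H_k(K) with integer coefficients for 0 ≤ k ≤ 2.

Fix the vertex order v_0 < v_1 < v_2 < v_3 < v_4 < v_5 < v_6 < v_7 < v_8 and write every simplex with vertices in increasing order. Then dim K = 2 and the simplices of K are:

  0-simplices (9): [v_0], [v_1], [v_2], [v_3], [v_4], [v_5], [v_6], [v_7], [v_8]
  1-simplices (27): (27 of them)
  2-simplices (18): (18 of them)

giving chain groups C_0 ≅ Z^9, C_1 ≅ Z^27, C_2 ≅ Z^18.

∂_1: C_1 → C_0 maps an edge to its endpoints' difference, ∂[p,q] = q − p. For instance
  ∂[v_3,v_6] = [v_6] − [v_3].
This gives a 9×27 integer matrix of rank 8; reducing to Smith normal form yields diagonal entries (1,1,1,1,1,1,1,1).

Boundary ∂_2: C_2 → C_1 sends each 2-simplex [p,q,r] to [q,r] − [p,r] + [p,q]. For instance
  ∂[v_0,v_3,v_4] = [v_3,v_4] − [v_0,v_4] + [v_0,v_3],
  ∂[v_1,v_3,v_6] = [v_3,v_6] − [v_1,v_6] + [v_1,v_3].
As a 27×18 matrix over Z this has rank 18, with invariant factors (1,1,1,1,1,1,1,1,1,1,1,1,1,1,1,1,1,2).

Reading off H_k = ker ∂_k / im ∂_{k+1}:

  H_0: rank C_0 − rank ∂_1 = 9 − 8 = 1, and the invariant factors of ∂_1 are all 1, so H_0 ≅ Z.
  H_1: rank ker ∂_1 − rank ∂_2 = (27 − 8) − 18 = 1, and ∂_2 has invariant factor 2 > 1, so H_1 ≅ Z ⊕ Z/2.
  H_2: rank ker ∂_2 − rank ∂_3 = (18 − 18) − 0 = 0, and there is no ∂_3, so H_2 ≅ 0.

As a check, the Euler characteristic is 9 − 27 + 18 = 0, which agrees with 1 − 1 + 0 = 0.

H_0 = Z,  H_1 = Z ⊕ Z/2,  H_2 = 0.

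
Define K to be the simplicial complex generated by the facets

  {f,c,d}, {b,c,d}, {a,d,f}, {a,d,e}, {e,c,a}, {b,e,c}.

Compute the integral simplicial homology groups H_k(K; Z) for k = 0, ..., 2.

We work with the vertex ordering a < b < c < d < e < f. The simplices of K, each written with vertices in increasing order, are:

  0-simplices (6): a, b, c, d, e, f
  1-simplices (12): ac, ad, ae, af, bc, bd, be, cd, ce, cf, de, df
  2-simplices (6): ace, ade, adf, bcd, bce, cdf

so the chain groups are C_0 ≅ Z^6, C_1 ≅ Z^12, C_2 ≅ Z^6.

The boundary map ∂_1: C_1 → C_0 is given by ∂[p,q] = [q] − [p]. For instance
  ∂ad = d − a.
As a 6×12 matrix over Z this has rank 5, with invariant factors (1,1,1,1,1).

∂_2: C_2 → C_1 maps a triangle to the signed sum of its edges. For instance
  ∂adf = df − af + ad,
  ∂ade = de − ae + ad.
The 12×6 boundary matrix has rank 6 and Smith normal form diag(1,1,1,1,1,1).

Computing H_k = (kernel of ∂_k) / (image of ∂_{k+1}):

  H_0: rank C_0 − rank ∂_1 = 6 − 5 = 1, and the invariant factors of ∂_1 are all 1, so H_0 ≅ Z.
  H_1: rank ker ∂_1 − rank ∂_2 = (12 − 5) − 6 = 1, and the invariant factors of ∂_2 are all 1, so H_1 ≅ Z.
  H_2: rank ker ∂_2 − rank ∂_3 = (6 − 6) − 0 = 0, and there is no ∂_3, so H_2 ≅ 0.

As a check, the Euler characteristic is 6 − 12 + 6 = 0, which agrees with 1 − 1 + 0 = 0.
(K is a triangulation of the cylinder S^1 x I.)

H_0 = Z,  H_1 = Z,  H_2 = 0.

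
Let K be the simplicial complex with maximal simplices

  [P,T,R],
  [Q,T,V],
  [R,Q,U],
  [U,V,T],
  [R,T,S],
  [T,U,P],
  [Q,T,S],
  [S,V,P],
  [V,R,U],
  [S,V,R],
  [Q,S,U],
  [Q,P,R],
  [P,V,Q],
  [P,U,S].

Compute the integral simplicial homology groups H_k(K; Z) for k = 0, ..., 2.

We work with the vertex ordering P < Q < R < S < T < U < V. The simplices of K, each written with vertices in increasing order, are:

  0-simplices (7): P, Q, R, S, T, U, V
  1-simplices (21): PQ, PR, PS, PT, PU, PV, QR, QS, QT, QU, QV, RS, RT, RU, RV, ST, SU, SV, TU, TV, UV
  2-simplices (14): PQR, PQV, PRT, PSU, PSV, PTU, QRU, QST, QSU, QTV, RST, RSV, RUV, TUV

Hence C_0 ≅ Z^7, C_1 ≅ Z^21, C_2 ≅ Z^14.

Boundary ∂_1: C_1 → C_0 is given by ∂[p,q] = [q] − [p].
The resulting 7×21 matrix has rank 6, and its Smith normal form has invariant factors (1,1,1,1,1,1).

The boundary map ∂_2: C_2 → C_1 acts by ∂[p,q,r] = [q,r] − [p,r] + [p,q]. For instance
  ∂TUV = UV − TV + TU,
  ∂PTU = TU − PU + PT.
This gives a 21×14 integer matrix of rank 13; reducing to Smith normal form yields diagonal entries (1,1,1,1,1,1,1,1,1,1,1,1,1).

Now H_k = ker ∂_k / im ∂_{k+1}, so:

  H_0: rank C_0 − rank ∂_1 = 7 − 6 = 1, and the invariant factors of ∂_1 are all 1, so H_0 ≅ Z.
  H_1: rank ker ∂_1 − rank ∂_2 = (21 − 6) − 13 = 2, and the invariant factors of ∂_2 are all 1, so H_1 ≅ Z^2.
  H_2: rank ker ∂_2 − rank ∂_3 = (14 − 13) − 0 = 1, and there is no ∂_3, so H_2 ≅ Z.

(K is a triangulation of the torus T^2.)

H_0 = Z,  H_1 = Z^2,  H_2 = Z.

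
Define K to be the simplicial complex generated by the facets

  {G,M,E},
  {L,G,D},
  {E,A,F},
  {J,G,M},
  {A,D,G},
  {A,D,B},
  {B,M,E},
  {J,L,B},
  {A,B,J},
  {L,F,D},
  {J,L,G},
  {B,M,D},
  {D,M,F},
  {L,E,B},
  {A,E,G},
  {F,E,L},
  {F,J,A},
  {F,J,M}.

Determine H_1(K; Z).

H_1 ≅ Z^2.

Take the total order A < B < D < E < F < G < J < L < M on the vertex set. Then K (dimension 2) consists of the simplices:

  0-simplices (9): A, B, D, E, F, G, J, L, M
  1-simplices (27): AB, AD, AE, AF, AG, AJ, BD, BE, BJ, BL, BM, DF, DG, DL, DM, EF, EG, EL, EM, FJ, FL, FM, GJ, GL, GM, JL, JM
  2-simplices (18): ABD, ABJ, ADG, AEF, AEG, AFJ, BDM, BEL, BEM, BJL, DFL, DFM, DGL, EFL, EGM, FJM, GJL, GJM

Hence C_0 ≅ Z^9, C_1 ≅ Z^27, C_2 ≅ Z^18.

The boundary map ∂_1: C_1 → C_0 sends each edge [p,q] (with p < q) to q − p.
The resulting 9×27 matrix has rank 8, and its Smith normal form has invariant factors (1,1,1,1,1,1,1,1).

The boundary map ∂_2: C_2 → C_1 sends each 2-simplex [p,q,r] to [q,r] − [p,r] + [p,q]. For instance
  ∂FJM = JM − FM + FJ,
  ∂DFL = FL − DL + DF.
The 27×18 boundary matrix has rank 17 and Smith normal form diag(1,1,1,1,1,1,1,1,1,1,1,1,1,1,1,1,1).

Reading off H_k = ker ∂_k / im ∂_{k+1}:

  H_1: rank ker ∂_1 − rank ∂_2 = (27 − 8) − 17 = 2, and the invariant factors of ∂_2 are all 1, so H_1 ≅ Z^2.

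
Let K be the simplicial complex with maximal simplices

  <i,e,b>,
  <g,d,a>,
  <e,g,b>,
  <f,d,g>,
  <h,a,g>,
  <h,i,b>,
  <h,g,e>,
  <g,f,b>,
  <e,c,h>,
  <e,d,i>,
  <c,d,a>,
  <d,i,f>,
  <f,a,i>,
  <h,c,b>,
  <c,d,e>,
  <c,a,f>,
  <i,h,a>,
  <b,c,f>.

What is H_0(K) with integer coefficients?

We work with the vertex ordering a < b < c < d < e < f < g < h < i. The simplices of K, each written with vertices in increasing order, are:

  0-simplices (9): a, b, c, d, e, f, g, h, i
  1-simplices (27): ac, ad, af, ag, ah, ai, bc, be, bf, bg, bh, bi, cd, ce, cf, ch, de, df, dg, di, eg, eh, ei, fg, fi, gh, hi
  2-simplices (18): acd, acf, adg, afi, agh, ahi, bcf, bch, beg, bei, bfg, bhi, cde, ceh, dei, dfg, dfi, egh

so the chain groups are C_0 ≅ Z^9, C_1 ≅ Z^27, C_2 ≅ Z^18.

∂_1: C_1 → C_0 maps an edge to its endpoints' difference, ∂[p,q] = q − p. For instance
  ∂cf = f − c.
This gives a 9×27 integer matrix of rank 8; reducing to Smith normal form yields diagonal entries (1,1,1,1,1,1,1,1).

The boundary map ∂_2: C_2 → C_1 maps a triangle to the signed sum of its edges. For instance
  ∂bhi = hi − bi + bh,
  ∂bei = ei − bi + be.
The 27×18 boundary matrix has rank 18 and Smith normal form diag(1,1,1,1,1,1,1,1,1,1,1,1,1,1,1,1,1,2).

Reading off H_k = ker ∂_k / im ∂_{k+1}:

  H_0: rank C_0 − rank ∂_1 = 9 − 8 = 1, and the invariant factors of ∂_1 are all 1, so H_0 ≅ Z.

H_0 ≅ Z.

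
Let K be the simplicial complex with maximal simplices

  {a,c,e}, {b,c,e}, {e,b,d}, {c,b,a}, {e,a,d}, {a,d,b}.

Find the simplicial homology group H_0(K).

Take the total order a < b < c < d < e on the vertex set. Then K (dimension 2) consists of the simplices:

  0-simplices (5): a, b, c, d, e
  1-simplices (9): ab, ac, ad, ae, bc, bd, be, ce, de
  2-simplices (6): abc, abd, ace, ade, bce, bde

giving chain groups C_0 ≅ Z^5, C_1 ≅ Z^9, C_2 ≅ Z^6.

Boundary ∂_1: C_1 → C_0 maps an edge to its endpoints' difference, ∂[p,q] = q − p. For instance
  ∂ae = e − a.
As a 5×9 matrix over Z this has rank 4, with invariant factors (1,1,1,1).

∂_2: C_2 → C_1 acts by ∂[p,q,r] = [q,r] − [p,r] + [p,q]. For instance
  ∂bce = ce − be + bc,
  ∂bde = de − be + bd.
The 9×6 boundary matrix has rank 5 and Smith normal form diag(1,1,1,1,1).

Computing H_k = (kernel of ∂_k) / (image of ∂_{k+1}):

  H_0: rank C_0 − rank ∂_1 = 5 − 4 = 1, and the invariant factors of ∂_1 are all 1, so H_0 = Z.

H_0 = Z.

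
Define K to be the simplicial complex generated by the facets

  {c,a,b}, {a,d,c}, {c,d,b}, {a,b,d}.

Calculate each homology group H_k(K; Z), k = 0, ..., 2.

Order the vertices as a < b < c < d. Listing each simplex with vertices in this order, K has dimension 2 with simplices:

  0-simplices (4): a, b, c, d
  1-simplices (6): ab, ac, ad, bc, bd, cd
  2-simplices (4): abc, abd, acd, bcd

Hence C_0 ≅ Z^4, C_1 ≅ Z^6, C_2 ≅ Z^4.

Boundary ∂_1: C_1 → C_0 is given by ∂[p,q] = [q] − [p].
The 4×6 boundary matrix has rank 3 and Smith normal form diag(1,1,1).

∂_2: C_2 → C_1 maps a triangle to the signed sum of its edges. For instance
  ∂bcd = cd − bd + bc,
  ∂abc = bc − ac + ab.
As a 6×4 matrix over Z this has rank 3, with invariant factors (1,1,1).

From H_k ≅ ker(∂_k) / im(∂_{k+1}) we obtain:

  H_0: rank C_0 − rank ∂_1 = 4 − 3 = 1, and the invariant factors of ∂_1 are all 1, so H_0 = Z.
  H_1: rank ker ∂_1 − rank ∂_2 = (6 − 3) − 3 = 0, and the invariant factors of ∂_2 are all 1, so H_1 = 0.
  H_2: rank ker ∂_2 − rank ∂_3 = (4 − 3) − 0 = 1, and there is no ∂_3, so H_2 = Z.

H_0 = Z,  H_1 = 0,  H_2 = Z.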